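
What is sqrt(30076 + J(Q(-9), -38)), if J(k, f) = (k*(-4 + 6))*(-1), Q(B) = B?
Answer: sqrt(30094) ≈ 173.48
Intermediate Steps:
J(k, f) = -2*k (J(k, f) = (k*2)*(-1) = (2*k)*(-1) = -2*k)
sqrt(30076 + J(Q(-9), -38)) = sqrt(30076 - 2*(-9)) = sqrt(30076 + 18) = sqrt(30094)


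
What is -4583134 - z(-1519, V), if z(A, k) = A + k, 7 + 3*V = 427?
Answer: -4581755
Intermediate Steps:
V = 140 (V = -7/3 + (1/3)*427 = -7/3 + 427/3 = 140)
-4583134 - z(-1519, V) = -4583134 - (-1519 + 140) = -4583134 - 1*(-1379) = -4583134 + 1379 = -4581755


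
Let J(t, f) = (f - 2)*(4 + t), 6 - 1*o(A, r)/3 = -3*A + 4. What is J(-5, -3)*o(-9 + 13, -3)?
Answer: 210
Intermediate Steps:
o(A, r) = 6 + 9*A (o(A, r) = 18 - 3*(-3*A + 4) = 18 - 3*(4 - 3*A) = 18 + (-12 + 9*A) = 6 + 9*A)
J(t, f) = (-2 + f)*(4 + t)
J(-5, -3)*o(-9 + 13, -3) = (-8 - 2*(-5) + 4*(-3) - 3*(-5))*(6 + 9*(-9 + 13)) = (-8 + 10 - 12 + 15)*(6 + 9*4) = 5*(6 + 36) = 5*42 = 210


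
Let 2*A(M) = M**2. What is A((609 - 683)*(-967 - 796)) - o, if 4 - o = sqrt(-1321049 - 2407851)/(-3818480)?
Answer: 8510166718 - 7*I*sqrt(761)/381848 ≈ 8.5102e+9 - 0.00050571*I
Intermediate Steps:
A(M) = M**2/2
o = 4 + 7*I*sqrt(761)/381848 (o = 4 - sqrt(-1321049 - 2407851)/(-3818480) = 4 - sqrt(-3728900)*(-1)/3818480 = 4 - 70*I*sqrt(761)*(-1)/3818480 = 4 - (-7)*I*sqrt(761)/381848 = 4 + 7*I*sqrt(761)/381848 ≈ 4.0 + 0.00050571*I)
A((609 - 683)*(-967 - 796)) - o = ((609 - 683)*(-967 - 796))**2/2 - (4 + 7*I*sqrt(761)/381848) = (-74*(-1763))**2/2 + (-4 - 7*I*sqrt(761)/381848) = (1/2)*130462**2 + (-4 - 7*I*sqrt(761)/381848) = (1/2)*17020333444 + (-4 - 7*I*sqrt(761)/381848) = 8510166722 + (-4 - 7*I*sqrt(761)/381848) = 8510166718 - 7*I*sqrt(761)/381848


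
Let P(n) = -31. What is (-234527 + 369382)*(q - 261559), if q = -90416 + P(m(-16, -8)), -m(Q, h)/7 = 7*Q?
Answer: -47469769130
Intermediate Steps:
m(Q, h) = -49*Q
q = -90447 (q = -90416 - 31 = -90447)
(-234527 + 369382)*(q - 261559) = (-234527 + 369382)*(-90447 - 261559) = 134855*(-352006) = -47469769130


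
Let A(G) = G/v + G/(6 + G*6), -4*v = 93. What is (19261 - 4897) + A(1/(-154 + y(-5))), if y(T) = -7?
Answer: 22941030443/1597120 ≈ 14364.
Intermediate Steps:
v = -93/4 (v = -1/4*93 = -93/4 ≈ -23.250)
A(G) = -4*G/93 + G/(6 + 6*G) (A(G) = G/(-93/4) + G/(6 + G*6) = G*(-4/93) + G/(6 + 6*G) = -4*G/93 + G/(6 + 6*G))
(19261 - 4897) + A(1/(-154 + y(-5))) = (19261 - 4897) + (23 - 8/(-154 - 7))/(186*(-154 - 7)*(1 + 1/(-154 - 7))) = 14364 + (1/186)*(23 - 8/(-161))/(-161*(1 + 1/(-161))) = 14364 + (1/186)*(-1/161)*(23 - 8*(-1/161))/(1 - 1/161) = 14364 + (1/186)*(-1/161)*(23 + 8/161)/(160/161) = 14364 + (1/186)*(-1/161)*(161/160)*(3711/161) = 14364 - 1237/1597120 = 22941030443/1597120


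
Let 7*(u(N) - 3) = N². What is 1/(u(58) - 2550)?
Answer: -7/14465 ≈ -0.00048393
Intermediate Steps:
u(N) = 3 + N²/7
1/(u(58) - 2550) = 1/((3 + (⅐)*58²) - 2550) = 1/((3 + (⅐)*3364) - 2550) = 1/((3 + 3364/7) - 2550) = 1/(3385/7 - 2550) = 1/(-14465/7) = -7/14465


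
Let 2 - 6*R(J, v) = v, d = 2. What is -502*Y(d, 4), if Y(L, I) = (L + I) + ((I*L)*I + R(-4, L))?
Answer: -19076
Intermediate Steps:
R(J, v) = ⅓ - v/6
Y(L, I) = ⅓ + I + 5*L/6 + L*I² (Y(L, I) = (L + I) + ((I*L)*I + (⅓ - L/6)) = (I + L) + (L*I² + (⅓ - L/6)) = (I + L) + (⅓ - L/6 + L*I²) = ⅓ + I + 5*L/6 + L*I²)
-502*Y(d, 4) = -502*(⅓ + 4 + (⅚)*2 + 2*4²) = -502*(⅓ + 4 + 5/3 + 2*16) = -502*(⅓ + 4 + 5/3 + 32) = -502*38 = -19076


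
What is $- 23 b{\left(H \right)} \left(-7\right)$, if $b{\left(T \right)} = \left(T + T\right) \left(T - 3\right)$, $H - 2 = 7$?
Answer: $17388$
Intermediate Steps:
$H = 9$ ($H = 2 + 7 = 9$)
$b{\left(T \right)} = 2 T \left(-3 + T\right)$
$- 23 b{\left(H \right)} \left(-7\right) = - 23 \cdot 2 \cdot 9 \left(-3 + 9\right) \left(-7\right) = - 23 \cdot 2 \cdot 9 \cdot 6 \left(-7\right) = \left(-23\right) 108 \left(-7\right) = \left(-2484\right) \left(-7\right) = 17388$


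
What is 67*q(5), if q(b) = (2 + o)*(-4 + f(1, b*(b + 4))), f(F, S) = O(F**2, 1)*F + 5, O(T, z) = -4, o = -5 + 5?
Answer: -402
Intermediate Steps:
o = 0
f(F, S) = 5 - 4*F (f(F, S) = -4*F + 5 = 5 - 4*F)
q(b) = -6 (q(b) = (2 + 0)*(-4 + (5 - 4*1)) = 2*(-4 + (5 - 4)) = 2*(-4 + 1) = 2*(-3) = -6)
67*q(5) = 67*(-6) = -402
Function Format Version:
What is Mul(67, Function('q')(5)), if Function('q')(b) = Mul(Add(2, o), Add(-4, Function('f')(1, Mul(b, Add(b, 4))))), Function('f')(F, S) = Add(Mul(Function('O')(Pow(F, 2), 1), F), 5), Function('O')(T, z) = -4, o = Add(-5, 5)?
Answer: -402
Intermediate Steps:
o = 0
Function('f')(F, S) = Add(5, Mul(-4, F)) (Function('f')(F, S) = Add(Mul(-4, F), 5) = Add(5, Mul(-4, F)))
Function('q')(b) = -6 (Function('q')(b) = Mul(Add(2, 0), Add(-4, Add(5, Mul(-4, 1)))) = Mul(2, Add(-4, Add(5, -4))) = Mul(2, Add(-4, 1)) = Mul(2, -3) = -6)
Mul(67, Function('q')(5)) = Mul(67, -6) = -402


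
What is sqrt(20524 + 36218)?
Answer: 7*sqrt(1158) ≈ 238.21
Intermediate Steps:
sqrt(20524 + 36218) = sqrt(56742) = 7*sqrt(1158)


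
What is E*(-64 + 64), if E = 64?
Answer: 0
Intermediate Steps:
E*(-64 + 64) = 64*(-64 + 64) = 64*0 = 0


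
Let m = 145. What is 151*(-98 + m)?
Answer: 7097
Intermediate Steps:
151*(-98 + m) = 151*(-98 + 145) = 151*47 = 7097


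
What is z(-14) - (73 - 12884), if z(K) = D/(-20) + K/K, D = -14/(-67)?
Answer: 8584033/670 ≈ 12812.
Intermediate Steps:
D = 14/67 (D = -14*(-1/67) = 14/67 ≈ 0.20896)
z(K) = 663/670 (z(K) = (14/67)/(-20) + K/K = (14/67)*(-1/20) + 1 = -7/670 + 1 = 663/670)
z(-14) - (73 - 12884) = 663/670 - (73 - 12884) = 663/670 - 1*(-12811) = 663/670 + 12811 = 8584033/670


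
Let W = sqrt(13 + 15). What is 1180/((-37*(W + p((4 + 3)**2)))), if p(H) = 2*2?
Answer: 1180/111 - 590*sqrt(7)/111 ≈ -3.4324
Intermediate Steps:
W = 2*sqrt(7) (W = sqrt(28) = 2*sqrt(7) ≈ 5.2915)
p(H) = 4
1180/((-37*(W + p((4 + 3)**2)))) = 1180/((-37*(2*sqrt(7) + 4))) = 1180/((-37*(4 + 2*sqrt(7)))) = 1180/(-148 - 74*sqrt(7))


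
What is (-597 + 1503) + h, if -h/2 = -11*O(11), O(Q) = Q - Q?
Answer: 906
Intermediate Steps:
O(Q) = 0
h = 0 (h = -(-22)*0 = -2*0 = 0)
(-597 + 1503) + h = (-597 + 1503) + 0 = 906 + 0 = 906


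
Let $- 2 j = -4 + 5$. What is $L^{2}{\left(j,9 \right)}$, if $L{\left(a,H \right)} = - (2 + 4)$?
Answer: $36$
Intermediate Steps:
$j = - \frac{1}{2}$ ($j = - \frac{-4 + 5}{2} = \left(- \frac{1}{2}\right) 1 = - \frac{1}{2} \approx -0.5$)
$L{\left(a,H \right)} = -6$ ($L{\left(a,H \right)} = \left(-1\right) 6 = -6$)
$L^{2}{\left(j,9 \right)} = \left(-6\right)^{2} = 36$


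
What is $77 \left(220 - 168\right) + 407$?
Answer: $4411$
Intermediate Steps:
$77 \left(220 - 168\right) + 407 = 77 \cdot 52 + 407 = 4004 + 407 = 4411$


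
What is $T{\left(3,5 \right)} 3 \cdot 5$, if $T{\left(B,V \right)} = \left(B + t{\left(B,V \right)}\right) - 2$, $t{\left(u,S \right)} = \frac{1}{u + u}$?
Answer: $\frac{35}{2} \approx 17.5$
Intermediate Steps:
$t{\left(u,S \right)} = \frac{1}{2 u}$
$T{\left(B,V \right)} = -2 + B + \frac{1}{2 B}$ ($T{\left(B,V \right)} = \left(B + \frac{1}{2 B}\right) - 2 = -2 + B + \frac{1}{2 B}$)
$T{\left(3,5 \right)} 3 \cdot 5 = \left(-2 + 3 + \frac{1}{2 \cdot 3}\right) 3 \cdot 5 = \left(-2 + 3 + \frac{1}{2} \cdot \frac{1}{3}\right) 3 \cdot 5 = \left(-2 + 3 + \frac{1}{6}\right) 3 \cdot 5 = \frac{7}{6} \cdot 3 \cdot 5 = \frac{7}{2} \cdot 5 = \frac{35}{2}$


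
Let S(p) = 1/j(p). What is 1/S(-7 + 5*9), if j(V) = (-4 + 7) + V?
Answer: 41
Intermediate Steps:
j(V) = 3 + V
S(p) = 1/(3 + p)
1/S(-7 + 5*9) = 1/(1/(3 + (-7 + 5*9))) = 1/(1/(3 + (-7 + 45))) = 1/(1/(3 + 38)) = 1/(1/41) = 41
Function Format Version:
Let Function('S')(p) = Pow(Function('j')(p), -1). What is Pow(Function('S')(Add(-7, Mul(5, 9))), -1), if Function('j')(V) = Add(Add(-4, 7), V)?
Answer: 41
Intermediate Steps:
Function('j')(V) = Add(3, V)
Function('S')(p) = Pow(Add(3, p), -1)
Pow(Function('S')(Add(-7, Mul(5, 9))), -1) = Pow(Pow(Add(3, Add(-7, Mul(5, 9))), -1), -1) = Pow(Pow(Add(3, Add(-7, 45)), -1), -1) = Pow(Pow(Add(3, 38), -1), -1) = Pow(Pow(41, -1), -1) = Pow(Rational(1, 41), -1) = 41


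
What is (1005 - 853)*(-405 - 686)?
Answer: -165832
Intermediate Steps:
(1005 - 853)*(-405 - 686) = 152*(-1091) = -165832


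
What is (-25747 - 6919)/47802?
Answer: -16333/23901 ≈ -0.68336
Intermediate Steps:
(-25747 - 6919)/47802 = -32666*1/47802 = -16333/23901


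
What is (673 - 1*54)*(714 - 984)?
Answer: -167130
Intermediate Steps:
(673 - 1*54)*(714 - 984) = (673 - 54)*(-270) = 619*(-270) = -167130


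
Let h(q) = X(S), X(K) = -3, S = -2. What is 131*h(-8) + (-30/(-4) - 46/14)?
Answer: -5443/14 ≈ -388.79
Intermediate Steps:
h(q) = -3
131*h(-8) + (-30/(-4) - 46/14) = 131*(-3) + (-30/(-4) - 46/14) = -393 + (-30*(-¼) - 46*1/14) = -393 + (15/2 - 23/7) = -393 + 59/14 = -5443/14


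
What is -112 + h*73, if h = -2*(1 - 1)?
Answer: -112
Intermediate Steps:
h = 0 (h = -2*0 = 0)
-112 + h*73 = -112 + 0*73 = -112 + 0 = -112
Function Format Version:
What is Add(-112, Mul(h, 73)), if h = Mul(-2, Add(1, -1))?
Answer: -112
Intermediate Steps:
h = 0 (h = Mul(-2, 0) = 0)
Add(-112, Mul(h, 73)) = Add(-112, Mul(0, 73)) = Add(-112, 0) = -112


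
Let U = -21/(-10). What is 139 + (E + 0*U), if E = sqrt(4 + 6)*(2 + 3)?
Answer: 139 + 5*sqrt(10) ≈ 154.81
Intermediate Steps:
U = 21/10 (U = -21*(-1/10) = 21/10 ≈ 2.1000)
E = 5*sqrt(10) (E = sqrt(10)*5 = 5*sqrt(10) ≈ 15.811)
139 + (E + 0*U) = 139 + (5*sqrt(10) + 0*(21/10)) = 139 + (5*sqrt(10) + 0) = 139 + 5*sqrt(10)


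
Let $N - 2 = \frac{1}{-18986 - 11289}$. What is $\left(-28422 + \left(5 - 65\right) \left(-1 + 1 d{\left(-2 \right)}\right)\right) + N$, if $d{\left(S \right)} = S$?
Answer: $- \frac{854966001}{30275} \approx -28240.0$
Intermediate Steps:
$N = \frac{60549}{30275}$ ($N = 2 + \frac{1}{-18986 - 11289} = 2 + \frac{1}{-30275} = 2 - \frac{1}{30275} = \frac{60549}{30275} \approx 2.0$)
$\left(-28422 + \left(5 - 65\right) \left(-1 + 1 d{\left(-2 \right)}\right)\right) + N = \left(-28422 + \left(5 - 65\right) \left(-1 + 1 \left(-2\right)\right)\right) + \frac{60549}{30275} = \left(-28422 - 60 \left(-1 - 2\right)\right) + \frac{60549}{30275} = \left(-28422 - -180\right) + \frac{60549}{30275} = \left(-28422 + 180\right) + \frac{60549}{30275} = -28242 + \frac{60549}{30275} = - \frac{854966001}{30275}$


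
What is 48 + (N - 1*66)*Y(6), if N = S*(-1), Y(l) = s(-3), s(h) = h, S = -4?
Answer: 234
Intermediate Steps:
Y(l) = -3
N = 4 (N = -4*(-1) = 4)
48 + (N - 1*66)*Y(6) = 48 + (4 - 1*66)*(-3) = 48 + (4 - 66)*(-3) = 48 - 62*(-3) = 48 + 186 = 234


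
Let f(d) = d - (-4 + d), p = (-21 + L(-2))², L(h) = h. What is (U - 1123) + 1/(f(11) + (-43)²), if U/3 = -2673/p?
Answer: -1115664829/980237 ≈ -1138.2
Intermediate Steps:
p = 529 (p = (-21 - 2)² = (-23)² = 529)
U = -8019/529 (U = 3*(-2673/529) = -8019/529 ≈ -15.159)
f(d) = 4 (f(d) = d + (4 - d) = 4)
(U - 1123) + 1/(f(11) + (-43)²) = (-8019/529 - 1123) + 1/(4 + (-43)²) = -602086/529 + 1/(4 + 1849) = -602086/529 + 1/1853 = -1115664829/980237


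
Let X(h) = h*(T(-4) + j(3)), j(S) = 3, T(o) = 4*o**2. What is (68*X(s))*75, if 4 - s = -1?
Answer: 1708500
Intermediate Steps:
s = 5 (s = 4 - 1*(-1) = 4 + 1 = 5)
X(h) = 67*h (X(h) = h*(4*(-4)**2 + 3) = h*(4*16 + 3) = h*(64 + 3) = h*67 = 67*h)
(68*X(s))*75 = (68*(67*5))*75 = (68*335)*75 = 22780*75 = 1708500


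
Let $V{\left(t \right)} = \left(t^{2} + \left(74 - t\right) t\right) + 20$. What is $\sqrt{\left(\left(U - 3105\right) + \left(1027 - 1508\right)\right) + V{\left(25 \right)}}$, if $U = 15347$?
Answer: $\sqrt{13631} \approx 116.75$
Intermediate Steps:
$V{\left(t \right)} = 20 + t^{2} + t \left(74 - t\right)$ ($V{\left(t \right)} = \left(t^{2} + t \left(74 - t\right)\right) + 20 = 20 + t^{2} + t \left(74 - t\right)$)
$\sqrt{\left(\left(U - 3105\right) + \left(1027 - 1508\right)\right) + V{\left(25 \right)}} = \sqrt{\left(\left(15347 - 3105\right) + \left(1027 - 1508\right)\right) + \left(20 + 74 \cdot 25\right)} = \sqrt{\left(12242 + \left(1027 - 1508\right)\right) + \left(20 + 1850\right)} = \sqrt{\left(12242 - 481\right) + 1870} = \sqrt{11761 + 1870} = \sqrt{13631}$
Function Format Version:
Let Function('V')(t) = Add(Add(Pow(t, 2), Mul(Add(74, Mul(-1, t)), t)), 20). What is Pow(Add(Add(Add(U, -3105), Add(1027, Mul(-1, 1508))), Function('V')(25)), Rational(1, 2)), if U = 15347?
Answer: Pow(13631, Rational(1, 2)) ≈ 116.75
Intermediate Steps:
Function('V')(t) = Add(20, Pow(t, 2), Mul(t, Add(74, Mul(-1, t)))) (Function('V')(t) = Add(Add(Pow(t, 2), Mul(t, Add(74, Mul(-1, t)))), 20) = Add(20, Pow(t, 2), Mul(t, Add(74, Mul(-1, t)))))
Pow(Add(Add(Add(U, -3105), Add(1027, Mul(-1, 1508))), Function('V')(25)), Rational(1, 2)) = Pow(Add(Add(Add(15347, -3105), Add(1027, Mul(-1, 1508))), Add(20, Mul(74, 25))), Rational(1, 2)) = Pow(Add(Add(12242, Add(1027, -1508)), Add(20, 1850)), Rational(1, 2)) = Pow(Add(Add(12242, -481), 1870), Rational(1, 2)) = Pow(Add(11761, 1870), Rational(1, 2)) = Pow(13631, Rational(1, 2))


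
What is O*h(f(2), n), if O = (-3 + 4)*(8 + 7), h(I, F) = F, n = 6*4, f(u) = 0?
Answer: 360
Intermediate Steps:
n = 24
O = 15 (O = 1*15 = 15)
O*h(f(2), n) = 15*24 = 360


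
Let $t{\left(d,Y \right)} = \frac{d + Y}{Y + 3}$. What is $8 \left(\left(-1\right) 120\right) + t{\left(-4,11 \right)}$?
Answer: $- \frac{1919}{2} \approx -959.5$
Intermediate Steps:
$t{\left(d,Y \right)} = \frac{Y + d}{3 + Y}$
$8 \left(\left(-1\right) 120\right) + t{\left(-4,11 \right)} = 8 \left(\left(-1\right) 120\right) + \frac{11 - 4}{3 + 11} = 8 \left(-120\right) + \frac{1}{14} \cdot 7 = -960 + \frac{1}{14} \cdot 7 = -960 + \frac{1}{2} = - \frac{1919}{2}$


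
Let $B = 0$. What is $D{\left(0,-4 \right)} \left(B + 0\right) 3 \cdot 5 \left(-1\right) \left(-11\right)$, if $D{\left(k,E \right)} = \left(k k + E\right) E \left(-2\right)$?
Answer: $0$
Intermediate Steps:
$D{\left(k,E \right)} = - 2 E \left(E + k^{2}\right)$ ($D{\left(k,E \right)} = \left(k^{2} + E\right) E \left(-2\right) = \left(E + k^{2}\right) E \left(-2\right) = E \left(E + k^{2}\right) \left(-2\right) = - 2 E \left(E + k^{2}\right)$)
$D{\left(0,-4 \right)} \left(B + 0\right) 3 \cdot 5 \left(-1\right) \left(-11\right) = \left(-2\right) \left(-4\right) \left(-4 + 0^{2}\right) \left(0 + 0\right) 3 \cdot 5 \left(-1\right) \left(-11\right) = \left(-2\right) \left(-4\right) \left(-4 + 0\right) 0 \cdot 15 \left(-1\right) \left(-11\right) = \left(-2\right) \left(-4\right) \left(-4\right) 0 \left(-15\right) \left(-11\right) = \left(-32\right) 0 \left(-11\right) = 0 \left(-11\right) = 0$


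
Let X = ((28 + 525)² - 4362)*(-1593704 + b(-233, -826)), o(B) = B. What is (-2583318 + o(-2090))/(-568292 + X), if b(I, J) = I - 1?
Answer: 1292704/240244198289 ≈ 5.3808e-6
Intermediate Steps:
b(I, J) = -1 + I
X = -480487828286 (X = ((28 + 525)² - 4362)*(-1593704 + (-1 - 233)) = (553² - 4362)*(-1593704 - 234) = (305809 - 4362)*(-1593938) = 301447*(-1593938) = -480487828286)
(-2583318 + o(-2090))/(-568292 + X) = (-2583318 - 2090)/(-568292 - 480487828286) = -2585408/(-480488396578) = -2585408*(-1/480488396578) = 1292704/240244198289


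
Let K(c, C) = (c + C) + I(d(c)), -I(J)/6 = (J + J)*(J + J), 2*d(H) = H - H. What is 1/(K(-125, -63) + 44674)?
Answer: 1/44486 ≈ 2.2479e-5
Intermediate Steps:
d(H) = 0 (d(H) = (H - H)/2 = (½)*0 = 0)
I(J) = -24*J² (I(J) = -6*(J + J)*(J + J) = -6*2*J*2*J = -24*J²)
K(c, C) = C + c (K(c, C) = (c + C) - 24*0² = (C + c) - 24*0 = (C + c) + 0 = C + c)
1/(K(-125, -63) + 44674) = 1/((-63 - 125) + 44674) = 1/(-188 + 44674) = 1/44486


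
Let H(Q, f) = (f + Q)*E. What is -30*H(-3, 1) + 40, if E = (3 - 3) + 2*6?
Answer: 760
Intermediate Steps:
E = 12 (E = 0 + 12 = 12)
H(Q, f) = 12*Q + 12*f (H(Q, f) = (f + Q)*12 = (Q + f)*12 = 12*Q + 12*f)
-30*H(-3, 1) + 40 = -30*(12*(-3) + 12*1) + 40 = -30*(-36 + 12) + 40 = -30*(-24) + 40 = 720 + 40 = 760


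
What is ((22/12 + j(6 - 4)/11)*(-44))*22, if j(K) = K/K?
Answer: -5588/3 ≈ -1862.7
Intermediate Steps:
j(K) = 1
((22/12 + j(6 - 4)/11)*(-44))*22 = ((22/12 + 1/11)*(-44))*22 = ((22*(1/12) + 1*(1/11))*(-44))*22 = ((11/6 + 1/11)*(-44))*22 = ((127/66)*(-44))*22 = -254/3*22 = -5588/3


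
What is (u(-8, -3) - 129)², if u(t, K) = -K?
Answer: 15876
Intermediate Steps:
(u(-8, -3) - 129)² = (-1*(-3) - 129)² = (3 - 129)² = (-126)² = 15876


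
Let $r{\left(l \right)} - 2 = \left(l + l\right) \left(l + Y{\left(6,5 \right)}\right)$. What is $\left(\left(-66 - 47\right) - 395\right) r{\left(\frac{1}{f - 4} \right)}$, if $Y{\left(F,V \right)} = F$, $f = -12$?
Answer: $- \frac{20447}{32} \approx -638.97$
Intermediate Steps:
$r{\left(l \right)} = 2 + 2 l \left(6 + l\right)$ ($r{\left(l \right)} = 2 + \left(l + l\right) \left(l + 6\right) = 2 + 2 l \left(6 + l\right)$)
$\left(\left(-66 - 47\right) - 395\right) r{\left(\frac{1}{f - 4} \right)} = \left(\left(-66 - 47\right) - 395\right) \left(2 + 2 \left(\frac{1}{-12 - 4}\right)^{2} + \frac{12}{-12 - 4}\right) = \left(-113 - 395\right) \left(2 + 2 \left(\frac{1}{-16}\right)^{2} + \frac{12}{-16}\right) = - 508 \left(2 + 2 \left(- \frac{1}{16}\right)^{2} + 12 \left(- \frac{1}{16}\right)\right) = - 508 \left(2 + 2 \cdot \frac{1}{256} - \frac{3}{4}\right) = - 508 \left(2 + \frac{1}{128} - \frac{3}{4}\right) = \left(-508\right) \frac{161}{128} = - \frac{20447}{32}$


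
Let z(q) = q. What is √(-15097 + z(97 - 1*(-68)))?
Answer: 2*I*√3733 ≈ 122.2*I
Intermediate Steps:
√(-15097 + z(97 - 1*(-68))) = √(-15097 + (97 - 1*(-68))) = √(-15097 + (97 + 68)) = √(-15097 + 165) = √(-14932) = 2*I*√3733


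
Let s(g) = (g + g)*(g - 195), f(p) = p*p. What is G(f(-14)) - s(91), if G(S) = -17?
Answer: 18911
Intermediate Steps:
f(p) = p**2
s(g) = 2*g*(-195 + g) (s(g) = (2*g)*(-195 + g) = 2*g*(-195 + g))
G(f(-14)) - s(91) = -17 - 2*91*(-195 + 91) = -17 - 2*91*(-104) = -17 - 1*(-18928) = -17 + 18928 = 18911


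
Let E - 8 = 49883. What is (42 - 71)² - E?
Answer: -49050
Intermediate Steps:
E = 49891 (E = 8 + 49883 = 49891)
(42 - 71)² - E = (42 - 71)² - 1*49891 = (-29)² - 49891 = 841 - 49891 = -49050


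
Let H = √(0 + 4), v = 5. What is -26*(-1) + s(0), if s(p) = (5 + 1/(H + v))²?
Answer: 2570/49 ≈ 52.449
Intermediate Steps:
H = 2 (H = √4 = 2)
s(p) = 1296/49 (s(p) = (5 + 1/(2 + 5))² = (5 + 1/7)² = (5 + ⅐)² = (36/7)² = 1296/49)
-26*(-1) + s(0) = -26*(-1) + 1296/49 = 26 + 1296/49 = 2570/49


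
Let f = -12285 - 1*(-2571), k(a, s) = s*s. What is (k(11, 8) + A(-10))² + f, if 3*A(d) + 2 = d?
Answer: -6114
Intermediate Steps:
k(a, s) = s²
A(d) = -⅔ + d/3
f = -9714 (f = -12285 + 2571 = -9714)
(k(11, 8) + A(-10))² + f = (8² + (-⅔ + (⅓)*(-10)))² - 9714 = (64 + (-⅔ - 10/3))² - 9714 = (64 - 4)² - 9714 = 60² - 9714 = 3600 - 9714 = -6114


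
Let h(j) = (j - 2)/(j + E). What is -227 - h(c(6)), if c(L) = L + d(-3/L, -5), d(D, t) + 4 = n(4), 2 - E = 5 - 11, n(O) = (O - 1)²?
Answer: -4322/19 ≈ -227.47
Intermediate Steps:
n(O) = (-1 + O)²
E = 8 (E = 2 - (5 - 11) = 2 - 1*(-6) = 2 + 6 = 8)
d(D, t) = 5 (d(D, t) = -4 + (-1 + 4)² = -4 + 3² = -4 + 9 = 5)
c(L) = 5 + L (c(L) = L + 5 = 5 + L)
h(j) = (-2 + j)/(8 + j) (h(j) = (j - 2)/(j + 8) = (-2 + j)/(8 + j))
-227 - h(c(6)) = -227 - (-2 + (5 + 6))/(8 + (5 + 6)) = -227 - (-2 + 11)/(8 + 11) = -227 - 9/19 = -4322/19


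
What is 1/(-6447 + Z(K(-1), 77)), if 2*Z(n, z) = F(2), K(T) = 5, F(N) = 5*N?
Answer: -1/6442 ≈ -0.00015523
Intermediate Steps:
Z(n, z) = 5 (Z(n, z) = (5*2)/2 = (1/2)*10 = 5)
1/(-6447 + Z(K(-1), 77)) = 1/(-6447 + 5) = 1/(-6442) = -1/6442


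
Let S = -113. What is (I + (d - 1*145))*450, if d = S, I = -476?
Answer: -330300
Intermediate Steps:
d = -113
(I + (d - 1*145))*450 = (-476 + (-113 - 1*145))*450 = (-476 + (-113 - 145))*450 = (-476 - 258)*450 = -734*450 = -330300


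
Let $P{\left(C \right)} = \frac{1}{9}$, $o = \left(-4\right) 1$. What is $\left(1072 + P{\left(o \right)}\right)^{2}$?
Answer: $\frac{93103201}{81} \approx 1.1494 \cdot 10^{6}$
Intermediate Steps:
$o = -4$
$P{\left(C \right)} = \frac{1}{9}$
$\left(1072 + P{\left(o \right)}\right)^{2} = \left(1072 + \frac{1}{9}\right)^{2} = \left(\frac{9649}{9}\right)^{2} = \frac{93103201}{81}$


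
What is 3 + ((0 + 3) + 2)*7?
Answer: 38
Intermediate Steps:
3 + ((0 + 3) + 2)*7 = 3 + (3 + 2)*7 = 3 + 5*7 = 3 + 35 = 38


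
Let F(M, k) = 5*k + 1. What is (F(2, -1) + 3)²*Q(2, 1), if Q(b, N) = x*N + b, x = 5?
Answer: 7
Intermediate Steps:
F(M, k) = 1 + 5*k
Q(b, N) = b + 5*N (Q(b, N) = 5*N + b = b + 5*N)
(F(2, -1) + 3)²*Q(2, 1) = ((1 + 5*(-1)) + 3)²*(2 + 5*1) = ((1 - 5) + 3)²*(2 + 5) = (-4 + 3)²*7 = (-1)²*7 = 1*7 = 7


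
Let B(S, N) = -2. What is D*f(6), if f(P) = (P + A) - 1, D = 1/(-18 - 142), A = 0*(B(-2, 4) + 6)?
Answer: -1/32 ≈ -0.031250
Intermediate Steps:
A = 0 (A = 0*(-2 + 6) = 0*4 = 0)
D = -1/160 (D = 1/(-160) = -1/160 ≈ -0.0062500)
f(P) = -1 + P (f(P) = (P + 0) - 1 = P - 1 = -1 + P)
D*f(6) = -(-1 + 6)/160 = -1/160*5 = -1/32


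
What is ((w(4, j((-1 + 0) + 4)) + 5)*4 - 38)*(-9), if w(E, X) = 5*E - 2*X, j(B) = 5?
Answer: -198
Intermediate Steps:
w(E, X) = -2*X + 5*E
((w(4, j((-1 + 0) + 4)) + 5)*4 - 38)*(-9) = (((-2*5 + 5*4) + 5)*4 - 38)*(-9) = (((-10 + 20) + 5)*4 - 38)*(-9) = ((10 + 5)*4 - 38)*(-9) = (15*4 - 38)*(-9) = (60 - 38)*(-9) = 22*(-9) = -198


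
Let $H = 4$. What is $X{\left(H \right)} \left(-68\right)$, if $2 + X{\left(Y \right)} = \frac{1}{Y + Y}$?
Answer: $\frac{255}{2} \approx 127.5$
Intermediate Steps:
$X{\left(Y \right)} = -2 + \frac{1}{2 Y}$ ($X{\left(Y \right)} = -2 + \frac{1}{Y + Y} = -2 + \frac{1}{2 Y}$)
$X{\left(H \right)} \left(-68\right) = \left(-2 + \frac{1}{2 \cdot 4}\right) \left(-68\right) = \left(-2 + \frac{1}{2} \cdot \frac{1}{4}\right) \left(-68\right) = \left(-2 + \frac{1}{8}\right) \left(-68\right) = \left(- \frac{15}{8}\right) \left(-68\right) = \frac{255}{2}$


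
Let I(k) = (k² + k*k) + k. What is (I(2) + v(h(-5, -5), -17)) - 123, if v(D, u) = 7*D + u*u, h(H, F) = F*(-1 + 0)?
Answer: 211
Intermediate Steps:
h(H, F) = -F (h(H, F) = F*(-1) = -F)
v(D, u) = u² + 7*D (v(D, u) = 7*D + u² = u² + 7*D)
I(k) = k + 2*k² (I(k) = (k² + k²) + k = 2*k² + k = k + 2*k²)
(I(2) + v(h(-5, -5), -17)) - 123 = (2*(1 + 2*2) + ((-17)² + 7*(-1*(-5)))) - 123 = (2*(1 + 4) + (289 + 7*5)) - 123 = (2*5 + (289 + 35)) - 123 = (10 + 324) - 123 = 334 - 123 = 211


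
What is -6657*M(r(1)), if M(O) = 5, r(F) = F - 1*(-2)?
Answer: -33285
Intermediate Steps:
r(F) = 2 + F (r(F) = F + 2 = 2 + F)
-6657*M(r(1)) = -6657*5 = -33285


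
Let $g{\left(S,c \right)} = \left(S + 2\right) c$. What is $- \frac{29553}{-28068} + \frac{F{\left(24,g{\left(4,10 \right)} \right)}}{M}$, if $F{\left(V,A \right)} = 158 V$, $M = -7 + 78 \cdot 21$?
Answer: $\frac{51544933}{15259636} \approx 3.3779$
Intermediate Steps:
$g{\left(S,c \right)} = c \left(2 + S\right)$ ($g{\left(S,c \right)} = \left(2 + S\right) c = c \left(2 + S\right)$)
$M = 1631$ ($M = -7 + 1638 = 1631$)
$- \frac{29553}{-28068} + \frac{F{\left(24,g{\left(4,10 \right)} \right)}}{M} = - \frac{29553}{-28068} + \frac{158 \cdot 24}{1631} = \left(-29553\right) \left(- \frac{1}{28068}\right) + 3792 \cdot \frac{1}{1631} = \frac{9851}{9356} + \frac{3792}{1631} = \frac{51544933}{15259636}$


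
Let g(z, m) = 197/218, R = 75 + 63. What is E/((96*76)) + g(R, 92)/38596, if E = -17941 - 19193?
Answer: -6509195105/1278917056 ≈ -5.0896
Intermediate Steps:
R = 138
g(z, m) = 197/218 (g(z, m) = 197*(1/218) = 197/218)
E = -37134
E/((96*76)) + g(R, 92)/38596 = -37134/(96*76) + (197/218)/38596 = -37134/7296 + (197/218)*(1/38596) = -37134*1/7296 + 197/8413928 = -6189/1216 + 197/8413928 = -6509195105/1278917056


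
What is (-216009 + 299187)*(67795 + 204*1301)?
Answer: 27714826422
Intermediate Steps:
(-216009 + 299187)*(67795 + 204*1301) = 83178*(67795 + 265404) = 83178*333199 = 27714826422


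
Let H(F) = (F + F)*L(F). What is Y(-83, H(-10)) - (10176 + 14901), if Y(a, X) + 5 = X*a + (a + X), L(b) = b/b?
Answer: -23525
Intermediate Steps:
L(b) = 1
H(F) = 2*F (H(F) = (F + F)*1 = (2*F)*1 = 2*F)
Y(a, X) = -5 + X + a + X*a (Y(a, X) = -5 + (X*a + (a + X)) = -5 + (X*a + (X + a)) = -5 + (X + a + X*a) = -5 + X + a + X*a)
Y(-83, H(-10)) - (10176 + 14901) = (-5 + 2*(-10) - 83 + (2*(-10))*(-83)) - (10176 + 14901) = (-5 - 20 - 83 - 20*(-83)) - 1*25077 = (-5 - 20 - 83 + 1660) - 25077 = 1552 - 25077 = -23525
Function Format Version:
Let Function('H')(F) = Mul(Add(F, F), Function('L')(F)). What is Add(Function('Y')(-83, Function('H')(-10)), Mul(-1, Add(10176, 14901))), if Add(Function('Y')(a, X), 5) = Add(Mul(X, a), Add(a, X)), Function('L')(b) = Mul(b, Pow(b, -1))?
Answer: -23525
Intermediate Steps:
Function('L')(b) = 1
Function('H')(F) = Mul(2, F) (Function('H')(F) = Mul(Add(F, F), 1) = Mul(Mul(2, F), 1) = Mul(2, F))
Function('Y')(a, X) = Add(-5, X, a, Mul(X, a)) (Function('Y')(a, X) = Add(-5, Add(Mul(X, a), Add(a, X))) = Add(-5, Add(Mul(X, a), Add(X, a))) = Add(-5, Add(X, a, Mul(X, a))) = Add(-5, X, a, Mul(X, a)))
Add(Function('Y')(-83, Function('H')(-10)), Mul(-1, Add(10176, 14901))) = Add(Add(-5, Mul(2, -10), -83, Mul(Mul(2, -10), -83)), Mul(-1, Add(10176, 14901))) = Add(Add(-5, -20, -83, Mul(-20, -83)), Mul(-1, 25077)) = Add(Add(-5, -20, -83, 1660), -25077) = Add(1552, -25077) = -23525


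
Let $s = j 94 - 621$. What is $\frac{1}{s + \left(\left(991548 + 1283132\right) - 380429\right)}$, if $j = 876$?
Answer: $\frac{1}{1975974} \approx 5.0608 \cdot 10^{-7}$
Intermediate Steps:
$s = 81723$ ($s = 876 \cdot 94 - 621 = 82344 - 621 = 81723$)
$\frac{1}{s + \left(\left(991548 + 1283132\right) - 380429\right)} = \frac{1}{81723 + \left(\left(991548 + 1283132\right) - 380429\right)} = \frac{1}{81723 + \left(2274680 - 380429\right)} = \frac{1}{81723 + 1894251} = \frac{1}{1975974}$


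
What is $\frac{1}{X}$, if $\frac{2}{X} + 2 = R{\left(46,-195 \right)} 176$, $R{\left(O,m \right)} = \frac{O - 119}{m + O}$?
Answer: $\frac{6275}{149} \approx 42.114$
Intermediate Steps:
$R{\left(O,m \right)} = \frac{-119 + O}{O + m}$
$X = \frac{149}{6275}$ ($X = \frac{2}{-2 + \frac{-119 + 46}{46 - 195} \cdot 176} = \frac{2}{-2 + \frac{1}{-149} \left(-73\right) 176} = \frac{2}{-2 + \left(- \frac{1}{149}\right) \left(-73\right) 176} = \frac{2}{-2 + \frac{73}{149} \cdot 176} = \frac{2}{-2 + \frac{12848}{149}} = \frac{2}{\frac{12550}{149}} = 2 \cdot \frac{149}{12550} = \frac{149}{6275} \approx 0.023745$)
$\frac{1}{X} = \frac{1}{\frac{149}{6275}} = \frac{6275}{149}$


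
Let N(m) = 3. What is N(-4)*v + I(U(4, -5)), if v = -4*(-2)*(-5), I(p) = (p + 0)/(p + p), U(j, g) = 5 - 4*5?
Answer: -239/2 ≈ -119.50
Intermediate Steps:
U(j, g) = -15 (U(j, g) = 5 - 20 = -15)
I(p) = 1/2 (I(p) = p/((2*p)) = p*(1/(2*p)) = 1/2)
v = -40 (v = 8*(-5) = -40)
N(-4)*v + I(U(4, -5)) = 3*(-40) + 1/2 = -120 + 1/2 = -239/2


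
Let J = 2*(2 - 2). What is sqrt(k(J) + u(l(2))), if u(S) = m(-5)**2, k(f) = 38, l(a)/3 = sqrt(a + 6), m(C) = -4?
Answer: 3*sqrt(6) ≈ 7.3485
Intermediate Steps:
l(a) = 3*sqrt(6 + a) (l(a) = 3*sqrt(a + 6) = 3*sqrt(6 + a))
J = 0 (J = 2*0 = 0)
u(S) = 16 (u(S) = (-4)**2 = 16)
sqrt(k(J) + u(l(2))) = sqrt(38 + 16) = sqrt(54) = 3*sqrt(6)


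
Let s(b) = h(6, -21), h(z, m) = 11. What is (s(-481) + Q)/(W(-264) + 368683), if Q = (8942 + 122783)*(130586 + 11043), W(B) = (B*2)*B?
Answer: 18656080036/508075 ≈ 36719.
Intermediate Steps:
s(b) = 11
W(B) = 2*B**2 (W(B) = (2*B)*B = 2*B**2)
Q = 18656080025 (Q = 131725*141629 = 18656080025)
(s(-481) + Q)/(W(-264) + 368683) = (11 + 18656080025)/(2*(-264)**2 + 368683) = 18656080036/(2*69696 + 368683) = 18656080036/(139392 + 368683) = 18656080036/508075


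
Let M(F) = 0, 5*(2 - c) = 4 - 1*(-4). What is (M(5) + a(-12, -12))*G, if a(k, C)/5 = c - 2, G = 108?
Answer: -864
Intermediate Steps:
c = ⅖ (c = 2 - (4 - 1*(-4))/5 = 2 - (4 + 4)/5 = 2 - ⅕*8 = 2 - 8/5 = ⅖ ≈ 0.40000)
a(k, C) = -8 (a(k, C) = 5*(⅖ - 2) = 5*(-8/5) = -8)
(M(5) + a(-12, -12))*G = (0 - 8)*108 = -8*108 = -864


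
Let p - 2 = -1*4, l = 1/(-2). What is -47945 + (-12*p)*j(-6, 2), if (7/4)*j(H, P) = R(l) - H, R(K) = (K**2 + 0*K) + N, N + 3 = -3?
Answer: -335591/7 ≈ -47942.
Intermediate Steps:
N = -6 (N = -3 - 3 = -6)
l = -1/2 (l = 1*(-1/2) = -1/2 ≈ -0.50000)
R(K) = -6 + K**2 (R(K) = (K**2 + 0*K) - 6 = (K**2 + 0) - 6 = K**2 - 6 = -6 + K**2)
j(H, P) = -23/7 - 4*H/7 (j(H, P) = 4*((-6 + (-1/2)**2) - H)/7 = 4*((-6 + 1/4) - H)/7 = 4*(-23/4 - H)/7 = -23/7 - 4*H/7)
p = -2 (p = 2 - 1*4 = 2 - 4 = -2)
-47945 + (-12*p)*j(-6, 2) = -47945 + (-12*(-2))*(-23/7 - 4/7*(-6)) = -47945 + 24*(-23/7 + 24/7) = -47945 + 24*(1/7) = -47945 + 24/7 = -335591/7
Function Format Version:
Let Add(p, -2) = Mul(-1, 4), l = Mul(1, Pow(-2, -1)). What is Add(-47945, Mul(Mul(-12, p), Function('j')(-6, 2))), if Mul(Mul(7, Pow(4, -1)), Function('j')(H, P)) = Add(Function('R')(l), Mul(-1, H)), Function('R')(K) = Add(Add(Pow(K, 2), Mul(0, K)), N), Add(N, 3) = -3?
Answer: Rational(-335591, 7) ≈ -47942.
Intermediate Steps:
N = -6 (N = Add(-3, -3) = -6)
l = Rational(-1, 2) (l = Mul(1, Rational(-1, 2)) = Rational(-1, 2) ≈ -0.50000)
Function('R')(K) = Add(-6, Pow(K, 2)) (Function('R')(K) = Add(Add(Pow(K, 2), Mul(0, K)), -6) = Add(Add(Pow(K, 2), 0), -6) = Add(Pow(K, 2), -6) = Add(-6, Pow(K, 2)))
Function('j')(H, P) = Add(Rational(-23, 7), Mul(Rational(-4, 7), H)) (Function('j')(H, P) = Mul(Rational(4, 7), Add(Add(-6, Pow(Rational(-1, 2), 2)), Mul(-1, H))) = Mul(Rational(4, 7), Add(Add(-6, Rational(1, 4)), Mul(-1, H))) = Mul(Rational(4, 7), Add(Rational(-23, 4), Mul(-1, H))) = Add(Rational(-23, 7), Mul(Rational(-4, 7), H)))
p = -2 (p = Add(2, Mul(-1, 4)) = Add(2, -4) = -2)
Add(-47945, Mul(Mul(-12, p), Function('j')(-6, 2))) = Add(-47945, Mul(Mul(-12, -2), Add(Rational(-23, 7), Mul(Rational(-4, 7), -6)))) = Add(-47945, Mul(24, Add(Rational(-23, 7), Rational(24, 7)))) = Add(-47945, Mul(24, Rational(1, 7))) = Add(-47945, Rational(24, 7)) = Rational(-335591, 7)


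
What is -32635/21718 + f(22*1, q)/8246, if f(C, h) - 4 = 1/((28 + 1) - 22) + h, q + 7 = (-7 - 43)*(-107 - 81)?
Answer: -227573715/626803198 ≈ -0.36307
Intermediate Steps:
q = 9393 (q = -7 + (-7 - 43)*(-107 - 81) = -7 - 50*(-188) = -7 + 9400 = 9393)
f(C, h) = 29/7 + h (f(C, h) = 4 + (1/((28 + 1) - 22) + h) = 4 + (1/(29 - 22) + h) = 4 + (1/7 + h) = 4 + (⅐ + h) = 29/7 + h)
-32635/21718 + f(22*1, q)/8246 = -32635/21718 + (29/7 + 9393)/8246 = -32635*1/21718 + (65780/7)*(1/8246) = -32635/21718 + 32890/28861 = -227573715/626803198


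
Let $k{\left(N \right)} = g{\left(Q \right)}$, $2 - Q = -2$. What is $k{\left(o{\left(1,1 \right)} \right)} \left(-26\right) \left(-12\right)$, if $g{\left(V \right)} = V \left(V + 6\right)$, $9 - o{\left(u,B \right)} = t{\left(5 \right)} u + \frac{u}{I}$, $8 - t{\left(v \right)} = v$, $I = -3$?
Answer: $12480$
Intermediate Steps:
$t{\left(v \right)} = 8 - v$
$Q = 4$ ($Q = 2 - -2 = 2 + 2 = 4$)
$o{\left(u,B \right)} = 9 - \frac{8 u}{3}$ ($o{\left(u,B \right)} = 9 - \left(\left(8 - 5\right) u + \frac{u}{-3}\right) = 9 - \left(\left(8 - 5\right) u + u \left(- \frac{1}{3}\right)\right) = 9 - \left(3 u - \frac{u}{3}\right) = 9 - \frac{8 u}{3}$)
$g{\left(V \right)} = V \left(6 + V\right)$
$k{\left(N \right)} = 40$ ($k{\left(N \right)} = 4 \left(6 + 4\right) = 4 \cdot 10 = 40$)
$k{\left(o{\left(1,1 \right)} \right)} \left(-26\right) \left(-12\right) = 40 \left(-26\right) \left(-12\right) = \left(-1040\right) \left(-12\right) = 12480$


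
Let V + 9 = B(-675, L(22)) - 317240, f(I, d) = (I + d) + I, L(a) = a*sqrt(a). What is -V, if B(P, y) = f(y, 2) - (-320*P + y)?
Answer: 533247 - 22*sqrt(22) ≈ 5.3314e+5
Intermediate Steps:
L(a) = a**(3/2)
f(I, d) = d + 2*I
B(P, y) = 2 + y + 320*P (B(P, y) = (2 + 2*y) - (-320*P + y) = (2 + 2*y) - (y - 320*P) = (2 + 2*y) + (-y + 320*P) = 2 + y + 320*P)
V = -533247 + 22*sqrt(22) (V = -9 + ((2 + 22**(3/2) + 320*(-675)) - 317240) = -9 + ((2 + 22*sqrt(22) - 216000) - 317240) = -9 + ((-215998 + 22*sqrt(22)) - 317240) = -9 + (-533238 + 22*sqrt(22)) = -533247 + 22*sqrt(22) ≈ -5.3314e+5)
-V = -(-533247 + 22*sqrt(22)) = 533247 - 22*sqrt(22)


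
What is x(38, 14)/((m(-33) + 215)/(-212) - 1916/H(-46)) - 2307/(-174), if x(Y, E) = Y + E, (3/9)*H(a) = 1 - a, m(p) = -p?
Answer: 31137221/3198410 ≈ 9.7352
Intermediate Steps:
H(a) = 3 - 3*a (H(a) = 3*(1 - a) = 3 - 3*a)
x(Y, E) = E + Y
x(38, 14)/((m(-33) + 215)/(-212) - 1916/H(-46)) - 2307/(-174) = (14 + 38)/((-1*(-33) + 215)/(-212) - 1916/(3 - 3*(-46))) - 2307/(-174) = 52/((33 + 215)*(-1/212) - 1916/(3 + 138)) - 2307*(-1/174) = 52/(248*(-1/212) - 1916/141) + 769/58 = 52/(-62/53 - 1916*1/141) + 769/58 = 52/(-62/53 - 1916/141) + 769/58 = 52/(-110290/7473) + 769/58 = 52*(-7473/110290) + 769/58 = -194298/55145 + 769/58 = 31137221/3198410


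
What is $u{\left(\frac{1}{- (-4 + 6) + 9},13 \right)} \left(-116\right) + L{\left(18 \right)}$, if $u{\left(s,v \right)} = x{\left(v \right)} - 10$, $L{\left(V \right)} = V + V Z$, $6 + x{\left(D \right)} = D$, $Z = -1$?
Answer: $348$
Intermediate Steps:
$x{\left(D \right)} = -6 + D$
$L{\left(V \right)} = 0$ ($L{\left(V \right)} = V + V \left(-1\right) = V - V = 0$)
$u{\left(s,v \right)} = -16 + v$ ($u{\left(s,v \right)} = \left(-6 + v\right) - 10 = -16 + v$)
$u{\left(\frac{1}{- (-4 + 6) + 9},13 \right)} \left(-116\right) + L{\left(18 \right)} = \left(-16 + 13\right) \left(-116\right) + 0 = \left(-3\right) \left(-116\right) + 0 = 348 + 0 = 348$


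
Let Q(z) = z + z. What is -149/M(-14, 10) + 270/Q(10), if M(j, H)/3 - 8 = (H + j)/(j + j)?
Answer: 2531/342 ≈ 7.4006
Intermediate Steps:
M(j, H) = 24 + 3*(H + j)/(2*j) (M(j, H) = 24 + 3*((H + j)/(j + j)) = 24 + 3*((H + j)/((2*j))) = 24 + 3*((H + j)*(1/(2*j))) = 24 + 3*((H + j)/(2*j)) = 24 + 3*(H + j)/(2*j))
Q(z) = 2*z
-149/M(-14, 10) + 270/Q(10) = -149*(-28/(3*(10 + 17*(-14)))) + 270/((2*10)) = -149*(-28/(3*(10 - 238))) + 270/20 = -149/((3/2)*(-1/14)*(-228)) + 270*(1/20) = -149/171/7 + 27/2 = -149*7/171 + 27/2 = -1043/171 + 27/2 = 2531/342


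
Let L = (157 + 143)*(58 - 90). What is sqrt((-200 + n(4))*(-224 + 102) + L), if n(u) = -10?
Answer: 6*sqrt(445) ≈ 126.57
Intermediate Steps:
L = -9600 (L = 300*(-32) = -9600)
sqrt((-200 + n(4))*(-224 + 102) + L) = sqrt((-200 - 10)*(-224 + 102) - 9600) = sqrt(-210*(-122) - 9600) = sqrt(25620 - 9600) = sqrt(16020) = 6*sqrt(445)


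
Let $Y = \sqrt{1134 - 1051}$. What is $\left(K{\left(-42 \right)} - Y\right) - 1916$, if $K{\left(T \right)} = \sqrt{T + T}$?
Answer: $-1916 - \sqrt{83} + 2 i \sqrt{21} \approx -1925.1 + 9.1651 i$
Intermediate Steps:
$Y = \sqrt{83} \approx 9.1104$
$K{\left(T \right)} = \sqrt{2} \sqrt{T}$ ($K{\left(T \right)} = \sqrt{2 T} = \sqrt{2} \sqrt{T}$)
$\left(K{\left(-42 \right)} - Y\right) - 1916 = \left(\sqrt{2} \sqrt{-42} - \sqrt{83}\right) - 1916 = \left(\sqrt{2} i \sqrt{42} - \sqrt{83}\right) - 1916 = \left(2 i \sqrt{21} - \sqrt{83}\right) - 1916 = \left(- \sqrt{83} + 2 i \sqrt{21}\right) - 1916 = -1916 - \sqrt{83} + 2 i \sqrt{21}$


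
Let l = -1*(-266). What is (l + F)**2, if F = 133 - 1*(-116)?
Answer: 265225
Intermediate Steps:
l = 266
F = 249 (F = 133 + 116 = 249)
(l + F)**2 = (266 + 249)**2 = 515**2 = 265225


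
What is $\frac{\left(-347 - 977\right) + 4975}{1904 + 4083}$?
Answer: $\frac{3651}{5987} \approx 0.60982$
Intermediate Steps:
$\frac{\left(-347 - 977\right) + 4975}{1904 + 4083} = \frac{-1324 + 4975}{5987} = 3651 \cdot \frac{1}{5987} = \frac{3651}{5987}$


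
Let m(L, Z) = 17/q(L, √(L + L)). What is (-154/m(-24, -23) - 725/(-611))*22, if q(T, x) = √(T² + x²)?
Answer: 15950/611 - 13552*√33/17 ≈ -4553.3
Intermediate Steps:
m(L, Z) = 17/√(L² + 2*L) (m(L, Z) = 17/(√(L² + (√(L + L))²)) = 17/(√(L² + (√(2*L))²)) = 17/(√(L² + (√2*√L)²)) = 17/(√(L² + 2*L)) = 17/√(L² + 2*L))
(-154/m(-24, -23) - 725/(-611))*22 = (-154*4*√33/17 - 725/(-611))*22 = (-154*4*√33/17 - 725*(-1/611))*22 = (-154*4*√33/17 + 725/611)*22 = (-616*√33/17 + 725/611)*22 = (725/611 - 616*√33/17)*22 = 15950/611 - 13552*√33/17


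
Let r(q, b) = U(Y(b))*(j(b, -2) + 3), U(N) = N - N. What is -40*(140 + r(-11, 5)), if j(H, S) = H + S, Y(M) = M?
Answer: -5600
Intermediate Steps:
U(N) = 0
r(q, b) = 0 (r(q, b) = 0*((b - 2) + 3) = 0*((-2 + b) + 3) = 0*(1 + b) = 0)
-40*(140 + r(-11, 5)) = -40*(140 + 0) = -40*140 = -5600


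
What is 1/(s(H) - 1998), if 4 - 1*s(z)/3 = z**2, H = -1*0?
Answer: -1/1986 ≈ -0.00050353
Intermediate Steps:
H = 0
s(z) = 12 - 3*z**2
1/(s(H) - 1998) = 1/((12 - 3*0**2) - 1998) = 1/((12 - 3*0) - 1998) = 1/((12 + 0) - 1998) = 1/(12 - 1998) = 1/(-1986) = -1/1986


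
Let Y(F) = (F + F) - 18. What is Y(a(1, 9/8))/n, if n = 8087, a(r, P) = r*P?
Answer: -63/32348 ≈ -0.0019476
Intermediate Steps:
a(r, P) = P*r
Y(F) = -18 + 2*F (Y(F) = 2*F - 18 = -18 + 2*F)
Y(a(1, 9/8))/n = (-18 + 2*((9/8)*1))/8087 = (-18 + 2*((9*(⅛))*1))*(1/8087) = (-18 + 2*((9/8)*1))*(1/8087) = (-18 + 2*(9/8))*(1/8087) = (-18 + 9/4)*(1/8087) = -63/4*1/8087 = -63/32348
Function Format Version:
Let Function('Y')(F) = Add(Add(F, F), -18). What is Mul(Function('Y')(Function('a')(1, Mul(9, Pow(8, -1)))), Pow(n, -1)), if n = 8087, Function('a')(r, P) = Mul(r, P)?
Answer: Rational(-63, 32348) ≈ -0.0019476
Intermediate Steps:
Function('a')(r, P) = Mul(P, r)
Function('Y')(F) = Add(-18, Mul(2, F)) (Function('Y')(F) = Add(Mul(2, F), -18) = Add(-18, Mul(2, F)))
Mul(Function('Y')(Function('a')(1, Mul(9, Pow(8, -1)))), Pow(n, -1)) = Mul(Add(-18, Mul(2, Mul(Mul(9, Pow(8, -1)), 1))), Pow(8087, -1)) = Mul(Add(-18, Mul(2, Mul(Mul(9, Rational(1, 8)), 1))), Rational(1, 8087)) = Mul(Add(-18, Mul(2, Mul(Rational(9, 8), 1))), Rational(1, 8087)) = Mul(Add(-18, Mul(2, Rational(9, 8))), Rational(1, 8087)) = Mul(Add(-18, Rational(9, 4)), Rational(1, 8087)) = Mul(Rational(-63, 4), Rational(1, 8087)) = Rational(-63, 32348)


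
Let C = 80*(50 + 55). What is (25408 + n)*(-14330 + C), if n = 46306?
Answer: -425264020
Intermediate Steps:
C = 8400 (C = 80*105 = 8400)
(25408 + n)*(-14330 + C) = (25408 + 46306)*(-14330 + 8400) = 71714*(-5930) = -425264020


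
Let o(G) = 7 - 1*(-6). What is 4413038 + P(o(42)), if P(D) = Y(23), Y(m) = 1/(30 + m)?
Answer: 233891015/53 ≈ 4.4130e+6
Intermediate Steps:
o(G) = 13 (o(G) = 7 + 6 = 13)
P(D) = 1/53 (P(D) = 1/(30 + 23) = 1/53)
4413038 + P(o(42)) = 4413038 + 1/53 = 233891015/53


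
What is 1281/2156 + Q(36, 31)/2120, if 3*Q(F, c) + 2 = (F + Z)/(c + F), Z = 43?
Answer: 3898151/6562248 ≈ 0.59403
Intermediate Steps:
Q(F, c) = -⅔ + (43 + F)/(3*(F + c)) (Q(F, c) = -⅔ + ((F + 43)/(c + F))/3 = -⅔ + ((43 + F)/(F + c))/3 = -⅔ + (43 + F)/(3*(F + c)))
1281/2156 + Q(36, 31)/2120 = 1281/2156 + ((43 - 1*36 - 2*31)/(3*(36 + 31)))/2120 = 1281*(1/2156) + ((⅓)*(43 - 36 - 62)/67)*(1/2120) = 183/308 + ((⅓)*(1/67)*(-55))*(1/2120) = 183/308 - 55/201*1/2120 = 183/308 - 11/85224 = 3898151/6562248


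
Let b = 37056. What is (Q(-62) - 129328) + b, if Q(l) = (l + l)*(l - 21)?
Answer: -81980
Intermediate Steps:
Q(l) = 2*l*(-21 + l) (Q(l) = (2*l)*(-21 + l) = 2*l*(-21 + l))
(Q(-62) - 129328) + b = (2*(-62)*(-21 - 62) - 129328) + 37056 = (2*(-62)*(-83) - 129328) + 37056 = (10292 - 129328) + 37056 = -119036 + 37056 = -81980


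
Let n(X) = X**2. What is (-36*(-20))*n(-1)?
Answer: 720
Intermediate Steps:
(-36*(-20))*n(-1) = -36*(-20)*(-1)**2 = 720*1 = 720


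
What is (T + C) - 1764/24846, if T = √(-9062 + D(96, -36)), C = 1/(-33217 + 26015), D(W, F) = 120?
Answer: -2121529/29823482 + I*√8942 ≈ -0.071136 + 94.562*I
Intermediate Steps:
C = -1/7202 (C = 1/(-7202) = -1/7202 ≈ -0.00013885)
T = I*√8942 (T = √(-9062 + 120) = √(-8942) = I*√8942 ≈ 94.562*I)
(T + C) - 1764/24846 = (I*√8942 - 1/7202) - 1764/24846 = (-1/7202 + I*√8942) - 1764*1/24846 = (-1/7202 + I*√8942) - 294/4141 = -2121529/29823482 + I*√8942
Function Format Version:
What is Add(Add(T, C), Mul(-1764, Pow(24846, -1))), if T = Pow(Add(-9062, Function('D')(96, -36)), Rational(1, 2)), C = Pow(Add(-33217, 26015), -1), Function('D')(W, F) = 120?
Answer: Add(Rational(-2121529, 29823482), Mul(I, Pow(8942, Rational(1, 2)))) ≈ Add(-0.071136, Mul(94.562, I))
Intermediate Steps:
C = Rational(-1, 7202) (C = Pow(-7202, -1) = Rational(-1, 7202) ≈ -0.00013885)
T = Mul(I, Pow(8942, Rational(1, 2))) (T = Pow(Add(-9062, 120), Rational(1, 2)) = Pow(-8942, Rational(1, 2)) = Mul(I, Pow(8942, Rational(1, 2))) ≈ Mul(94.562, I))
Add(Add(T, C), Mul(-1764, Pow(24846, -1))) = Add(Add(Mul(I, Pow(8942, Rational(1, 2))), Rational(-1, 7202)), Mul(-1764, Pow(24846, -1))) = Add(Add(Rational(-1, 7202), Mul(I, Pow(8942, Rational(1, 2)))), Mul(-1764, Rational(1, 24846))) = Add(Add(Rational(-1, 7202), Mul(I, Pow(8942, Rational(1, 2)))), Rational(-294, 4141)) = Add(Rational(-2121529, 29823482), Mul(I, Pow(8942, Rational(1, 2))))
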